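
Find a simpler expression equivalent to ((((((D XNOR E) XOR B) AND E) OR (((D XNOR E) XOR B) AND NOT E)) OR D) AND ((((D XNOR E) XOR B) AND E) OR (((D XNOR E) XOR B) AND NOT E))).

By absorption (E AND (E OR v) = E) then distribution ((E AND v) OR (E AND NOT v) = E):
= ((D XNOR E) XOR B)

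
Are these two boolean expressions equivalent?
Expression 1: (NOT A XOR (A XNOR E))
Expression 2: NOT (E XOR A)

No. Counterexample: with A=0, E=0, Expression 1 = 0 but Expression 2 = 1.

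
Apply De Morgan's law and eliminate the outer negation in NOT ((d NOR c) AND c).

NOT (d NOR c) OR NOT c
De Morgan's: NOT(AND of terms) = OR of negations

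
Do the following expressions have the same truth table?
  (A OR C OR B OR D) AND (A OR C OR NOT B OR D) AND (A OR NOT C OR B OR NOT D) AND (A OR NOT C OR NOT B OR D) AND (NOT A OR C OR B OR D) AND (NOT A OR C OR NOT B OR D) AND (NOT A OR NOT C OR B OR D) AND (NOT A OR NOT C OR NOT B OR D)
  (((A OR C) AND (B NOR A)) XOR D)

Yes, they are equivalent — the two output columns agree on all 16 assignments:
A | C | B | D | Expression 1 | Expression 2
-------------------------------------------
0 | 0 | 0 | 0 | 0 | 0
0 | 0 | 0 | 1 | 1 | 1
0 | 0 | 1 | 0 | 0 | 0
0 | 0 | 1 | 1 | 1 | 1
0 | 1 | 0 | 0 | 1 | 1
0 | 1 | 0 | 1 | 0 | 0
0 | 1 | 1 | 0 | 0 | 0
0 | 1 | 1 | 1 | 1 | 1
1 | 0 | 0 | 0 | 0 | 0
1 | 0 | 0 | 1 | 1 | 1
1 | 0 | 1 | 0 | 0 | 0
1 | 0 | 1 | 1 | 1 | 1
1 | 1 | 0 | 0 | 0 | 0
1 | 1 | 0 | 1 | 1 | 1
1 | 1 | 1 | 0 | 0 | 0
1 | 1 | 1 | 1 | 1 | 1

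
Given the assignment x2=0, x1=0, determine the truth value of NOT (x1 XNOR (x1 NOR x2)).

Substituting: NOT (0 XNOR (0 NOR 0))
= 1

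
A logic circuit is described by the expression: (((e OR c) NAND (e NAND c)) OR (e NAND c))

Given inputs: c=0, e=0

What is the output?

Substituting: (((0 OR 0) NAND (0 NAND 0)) OR (0 NAND 0))
= 1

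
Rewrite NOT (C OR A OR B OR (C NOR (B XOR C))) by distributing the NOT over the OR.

NOT C AND NOT A AND NOT B AND NOT (C NOR (B XOR C))
De Morgan's: NOT(OR of terms) = AND of negations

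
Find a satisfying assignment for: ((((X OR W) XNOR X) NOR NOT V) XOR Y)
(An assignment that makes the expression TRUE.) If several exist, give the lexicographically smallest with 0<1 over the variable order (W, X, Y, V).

W=0, X=0, Y=1, V=0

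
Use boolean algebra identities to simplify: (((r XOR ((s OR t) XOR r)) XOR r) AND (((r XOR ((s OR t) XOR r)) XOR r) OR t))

By absorption (E AND (E OR v) = E) then XOR self-cancellation ((E XOR v) XOR v = E):
= ((s OR t) XOR r)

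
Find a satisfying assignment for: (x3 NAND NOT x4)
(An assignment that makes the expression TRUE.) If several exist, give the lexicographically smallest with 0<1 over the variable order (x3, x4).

x3=0, x4=0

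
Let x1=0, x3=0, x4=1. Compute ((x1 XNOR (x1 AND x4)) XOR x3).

Substituting: ((0 XNOR (0 AND 1)) XOR 0)
= 1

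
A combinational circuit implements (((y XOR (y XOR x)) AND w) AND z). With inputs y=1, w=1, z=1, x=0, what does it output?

Substituting: (((1 XOR (1 XOR 0)) AND 1) AND 1)
= 0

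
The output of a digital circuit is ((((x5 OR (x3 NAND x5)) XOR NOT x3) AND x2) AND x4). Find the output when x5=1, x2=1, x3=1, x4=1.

Substituting: ((((1 OR (1 NAND 1)) XOR NOT 1) AND 1) AND 1)
= 1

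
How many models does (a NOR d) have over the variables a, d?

Satisfying assignments: (0,0)
Count: 1 out of 4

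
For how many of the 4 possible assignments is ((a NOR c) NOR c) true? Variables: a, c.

Satisfying assignments: (1,0)
Count: 1 out of 4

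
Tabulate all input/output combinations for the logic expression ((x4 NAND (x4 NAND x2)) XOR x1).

x2 | x4 | x1 | Output
---------------------
0 | 0 | 0 | 1
0 | 0 | 1 | 0
0 | 1 | 0 | 0
0 | 1 | 1 | 1
1 | 0 | 0 | 1
1 | 0 | 1 | 0
1 | 1 | 0 | 1
1 | 1 | 1 | 0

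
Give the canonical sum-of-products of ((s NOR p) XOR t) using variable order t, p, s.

Σm(0, 5, 6, 7) = (NOT t AND NOT p AND NOT s) OR (t AND NOT p AND s) OR (t AND p AND NOT s) OR (t AND p AND s)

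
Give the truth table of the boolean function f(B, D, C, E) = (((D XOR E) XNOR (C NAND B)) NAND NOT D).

B | D | C | E | Output
----------------------
0 | 0 | 0 | 0 | 1
0 | 0 | 0 | 1 | 0
0 | 0 | 1 | 0 | 1
0 | 0 | 1 | 1 | 0
0 | 1 | 0 | 0 | 1
0 | 1 | 0 | 1 | 1
0 | 1 | 1 | 0 | 1
0 | 1 | 1 | 1 | 1
1 | 0 | 0 | 0 | 1
1 | 0 | 0 | 1 | 0
1 | 0 | 1 | 0 | 0
1 | 0 | 1 | 1 | 1
1 | 1 | 0 | 0 | 1
1 | 1 | 0 | 1 | 1
1 | 1 | 1 | 0 | 1
1 | 1 | 1 | 1 | 1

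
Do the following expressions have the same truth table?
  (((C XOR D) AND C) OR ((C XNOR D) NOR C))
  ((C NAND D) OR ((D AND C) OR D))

No. Counterexample: with D=0, C=0, Expression 1 = 0 but Expression 2 = 1.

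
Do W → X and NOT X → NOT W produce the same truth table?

Yes, Contrapositive is always equivalent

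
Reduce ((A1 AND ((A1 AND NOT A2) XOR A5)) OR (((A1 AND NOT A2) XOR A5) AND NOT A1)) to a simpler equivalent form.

By distribution ((E AND v) OR (E AND NOT v) = E):
= ((A1 AND NOT A2) XOR A5)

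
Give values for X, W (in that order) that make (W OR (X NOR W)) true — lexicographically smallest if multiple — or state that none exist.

X=0, W=0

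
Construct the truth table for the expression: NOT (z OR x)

x | z | Output
--------------
0 | 0 | 1
0 | 1 | 0
1 | 0 | 0
1 | 1 | 0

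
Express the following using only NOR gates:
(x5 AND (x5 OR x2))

((x5 NOR x5) NOR (((x5 NOR x2) NOR (x5 NOR x2)) NOR ((x5 NOR x2) NOR (x5 NOR x2))))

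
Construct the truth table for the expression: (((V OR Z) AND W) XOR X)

W | Z | V | X | Output
----------------------
0 | 0 | 0 | 0 | 0
0 | 0 | 0 | 1 | 1
0 | 0 | 1 | 0 | 0
0 | 0 | 1 | 1 | 1
0 | 1 | 0 | 0 | 0
0 | 1 | 0 | 1 | 1
0 | 1 | 1 | 0 | 0
0 | 1 | 1 | 1 | 1
1 | 0 | 0 | 0 | 0
1 | 0 | 0 | 1 | 1
1 | 0 | 1 | 0 | 1
1 | 0 | 1 | 1 | 0
1 | 1 | 0 | 0 | 1
1 | 1 | 0 | 1 | 0
1 | 1 | 1 | 0 | 1
1 | 1 | 1 | 1 | 0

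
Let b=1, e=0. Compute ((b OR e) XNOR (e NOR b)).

Substituting: ((1 OR 0) XNOR (0 NOR 1))
= 0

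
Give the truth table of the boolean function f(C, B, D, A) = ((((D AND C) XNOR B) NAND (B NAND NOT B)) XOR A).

C | B | D | A | Output
----------------------
0 | 0 | 0 | 0 | 0
0 | 0 | 0 | 1 | 1
0 | 0 | 1 | 0 | 0
0 | 0 | 1 | 1 | 1
0 | 1 | 0 | 0 | 1
0 | 1 | 0 | 1 | 0
0 | 1 | 1 | 0 | 1
0 | 1 | 1 | 1 | 0
1 | 0 | 0 | 0 | 0
1 | 0 | 0 | 1 | 1
1 | 0 | 1 | 0 | 1
1 | 0 | 1 | 1 | 0
1 | 1 | 0 | 0 | 1
1 | 1 | 0 | 1 | 0
1 | 1 | 1 | 0 | 0
1 | 1 | 1 | 1 | 1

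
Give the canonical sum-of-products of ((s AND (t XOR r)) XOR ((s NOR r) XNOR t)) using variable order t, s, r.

Σm(1, 2, 4, 6) = (NOT t AND NOT s AND r) OR (NOT t AND s AND NOT r) OR (t AND NOT s AND NOT r) OR (t AND s AND NOT r)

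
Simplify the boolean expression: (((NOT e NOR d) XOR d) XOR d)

By XOR self-cancellation ((E XOR v) XOR v = E):
= (NOT e NOR d)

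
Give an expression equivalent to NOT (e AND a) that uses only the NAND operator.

(((e NAND a) NAND (e NAND a)) NAND ((e NAND a) NAND (e NAND a)))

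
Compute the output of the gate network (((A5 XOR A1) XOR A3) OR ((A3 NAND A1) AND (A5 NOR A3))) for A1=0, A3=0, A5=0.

Substituting: (((0 XOR 0) XOR 0) OR ((0 NAND 0) AND (0 NOR 0)))
= 1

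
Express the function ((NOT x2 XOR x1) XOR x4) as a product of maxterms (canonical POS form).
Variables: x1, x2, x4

ΠM(1, 2, 4, 7) = (x1 OR x2 OR NOT x4) AND (x1 OR NOT x2 OR x4) AND (NOT x1 OR x2 OR x4) AND (NOT x1 OR NOT x2 OR NOT x4)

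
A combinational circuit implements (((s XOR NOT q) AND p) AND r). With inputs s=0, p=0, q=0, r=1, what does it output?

Substituting: (((0 XOR NOT 0) AND 0) AND 1)
= 0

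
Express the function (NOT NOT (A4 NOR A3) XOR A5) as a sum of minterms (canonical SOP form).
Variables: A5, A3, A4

Σm(0, 5, 6, 7) = (NOT A5 AND NOT A3 AND NOT A4) OR (A5 AND NOT A3 AND A4) OR (A5 AND A3 AND NOT A4) OR (A5 AND A3 AND A4)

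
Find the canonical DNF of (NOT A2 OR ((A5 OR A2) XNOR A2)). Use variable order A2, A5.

(NOT A2 AND NOT A5) OR (NOT A2 AND A5) OR (A2 AND NOT A5) OR (A2 AND A5)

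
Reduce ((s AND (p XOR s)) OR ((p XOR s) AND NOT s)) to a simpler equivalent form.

By distribution ((E AND v) OR (E AND NOT v) = E):
= (p XOR s)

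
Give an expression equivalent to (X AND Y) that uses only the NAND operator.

((X NAND Y) NAND (X NAND Y))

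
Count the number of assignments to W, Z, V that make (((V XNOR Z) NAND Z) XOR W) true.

Satisfying assignments: (0,0,0), (0,0,1), (0,1,0), (1,1,1)
Count: 4 out of 8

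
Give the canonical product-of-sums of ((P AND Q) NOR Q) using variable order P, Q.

ΠM(1, 3) = (P OR NOT Q) AND (NOT P OR NOT Q)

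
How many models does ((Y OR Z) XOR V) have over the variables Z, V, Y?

Satisfying assignments: (0,0,1), (0,1,0), (1,0,0), (1,0,1)
Count: 4 out of 8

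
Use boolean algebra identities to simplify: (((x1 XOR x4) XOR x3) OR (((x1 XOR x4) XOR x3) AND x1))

By absorption (E OR (E AND v) = E):
= ((x1 XOR x4) XOR x3)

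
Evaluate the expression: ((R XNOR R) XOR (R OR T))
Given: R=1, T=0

Substituting: ((1 XNOR 1) XOR (1 OR 0))
= 0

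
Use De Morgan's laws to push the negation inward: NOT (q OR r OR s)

NOT q AND NOT r AND NOT s
De Morgan's: NOT(OR of terms) = AND of negations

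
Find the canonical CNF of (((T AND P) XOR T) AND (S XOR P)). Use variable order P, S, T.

(P OR S OR T) AND (P OR S OR NOT T) AND (P OR NOT S OR T) AND (NOT P OR S OR T) AND (NOT P OR S OR NOT T) AND (NOT P OR NOT S OR T) AND (NOT P OR NOT S OR NOT T)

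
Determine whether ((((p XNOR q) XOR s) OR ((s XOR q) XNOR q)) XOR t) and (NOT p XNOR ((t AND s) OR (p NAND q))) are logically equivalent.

No. Counterexample: with p=0, t=0, s=1, q=0, Expression 1 = 0 but Expression 2 = 1.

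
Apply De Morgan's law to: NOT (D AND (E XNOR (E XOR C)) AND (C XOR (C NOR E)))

NOT D OR NOT (E XNOR (E XOR C)) OR NOT (C XOR (C NOR E))
De Morgan's: NOT(AND of terms) = OR of negations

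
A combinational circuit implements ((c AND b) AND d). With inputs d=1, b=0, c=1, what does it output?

Substituting: ((1 AND 0) AND 1)
= 0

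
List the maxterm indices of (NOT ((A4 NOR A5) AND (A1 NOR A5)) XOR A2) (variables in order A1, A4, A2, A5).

ΠM(0, 3, 6, 7, 10, 11, 14, 15) = (A1 OR A4 OR A2 OR A5) AND (A1 OR A4 OR NOT A2 OR NOT A5) AND (A1 OR NOT A4 OR NOT A2 OR A5) AND (A1 OR NOT A4 OR NOT A2 OR NOT A5) AND (NOT A1 OR A4 OR NOT A2 OR A5) AND (NOT A1 OR A4 OR NOT A2 OR NOT A5) AND (NOT A1 OR NOT A4 OR NOT A2 OR A5) AND (NOT A1 OR NOT A4 OR NOT A2 OR NOT A5)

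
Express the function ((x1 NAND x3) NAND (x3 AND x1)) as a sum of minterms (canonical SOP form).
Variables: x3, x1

Σm(0, 1, 2, 3) = (NOT x3 AND NOT x1) OR (NOT x3 AND x1) OR (x3 AND NOT x1) OR (x3 AND x1)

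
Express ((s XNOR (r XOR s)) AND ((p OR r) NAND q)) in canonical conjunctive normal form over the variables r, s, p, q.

(r OR s OR NOT p OR NOT q) AND (r OR NOT s OR NOT p OR NOT q) AND (NOT r OR s OR p OR q) AND (NOT r OR s OR p OR NOT q) AND (NOT r OR s OR NOT p OR q) AND (NOT r OR s OR NOT p OR NOT q) AND (NOT r OR NOT s OR p OR q) AND (NOT r OR NOT s OR p OR NOT q) AND (NOT r OR NOT s OR NOT p OR q) AND (NOT r OR NOT s OR NOT p OR NOT q)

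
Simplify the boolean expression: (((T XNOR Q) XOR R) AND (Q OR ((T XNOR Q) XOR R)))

By absorption (E AND (E OR v) = E):
= ((T XNOR Q) XOR R)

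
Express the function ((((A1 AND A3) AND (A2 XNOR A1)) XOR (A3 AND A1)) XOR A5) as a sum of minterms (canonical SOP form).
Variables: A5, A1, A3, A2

Σm(6, 8, 9, 10, 11, 12, 13, 15) = (NOT A5 AND A1 AND A3 AND NOT A2) OR (A5 AND NOT A1 AND NOT A3 AND NOT A2) OR (A5 AND NOT A1 AND NOT A3 AND A2) OR (A5 AND NOT A1 AND A3 AND NOT A2) OR (A5 AND NOT A1 AND A3 AND A2) OR (A5 AND A1 AND NOT A3 AND NOT A2) OR (A5 AND A1 AND NOT A3 AND A2) OR (A5 AND A1 AND A3 AND A2)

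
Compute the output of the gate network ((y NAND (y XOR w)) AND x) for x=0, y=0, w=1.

Substituting: ((0 NAND (0 XOR 1)) AND 0)
= 0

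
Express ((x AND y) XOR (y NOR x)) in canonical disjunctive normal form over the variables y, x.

(NOT y AND NOT x) OR (y AND x)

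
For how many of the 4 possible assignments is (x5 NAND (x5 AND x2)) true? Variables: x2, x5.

Satisfying assignments: (0,0), (0,1), (1,0)
Count: 3 out of 4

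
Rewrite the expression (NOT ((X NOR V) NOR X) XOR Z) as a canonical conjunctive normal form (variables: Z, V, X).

(Z OR NOT V OR X) AND (NOT Z OR V OR X) AND (NOT Z OR V OR NOT X) AND (NOT Z OR NOT V OR NOT X)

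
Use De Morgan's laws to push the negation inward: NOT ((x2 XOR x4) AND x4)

NOT (x2 XOR x4) OR NOT x4
De Morgan's: NOT(AND of terms) = OR of negations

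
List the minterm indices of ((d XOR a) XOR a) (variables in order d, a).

Σm(2, 3) = (d AND NOT a) OR (d AND a)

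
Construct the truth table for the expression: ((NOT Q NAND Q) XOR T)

T | Q | Output
--------------
0 | 0 | 1
0 | 1 | 1
1 | 0 | 0
1 | 1 | 0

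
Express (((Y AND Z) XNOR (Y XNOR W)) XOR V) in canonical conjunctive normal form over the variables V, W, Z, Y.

(V OR W OR Z OR Y) AND (V OR W OR NOT Z OR Y) AND (V OR W OR NOT Z OR NOT Y) AND (V OR NOT W OR Z OR NOT Y) AND (NOT V OR W OR Z OR NOT Y) AND (NOT V OR NOT W OR Z OR Y) AND (NOT V OR NOT W OR NOT Z OR Y) AND (NOT V OR NOT W OR NOT Z OR NOT Y)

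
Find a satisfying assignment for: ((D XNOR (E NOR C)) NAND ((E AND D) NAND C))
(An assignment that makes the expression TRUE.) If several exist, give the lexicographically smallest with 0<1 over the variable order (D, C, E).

D=0, C=0, E=0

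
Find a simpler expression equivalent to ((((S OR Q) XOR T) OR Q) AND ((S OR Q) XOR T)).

By absorption (E AND (E OR v) = E):
= ((S OR Q) XOR T)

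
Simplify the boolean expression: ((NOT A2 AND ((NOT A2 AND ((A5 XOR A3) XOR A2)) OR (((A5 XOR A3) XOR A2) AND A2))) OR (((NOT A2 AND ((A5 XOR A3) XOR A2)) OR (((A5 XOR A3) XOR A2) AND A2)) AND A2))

By distribution ((E AND v) OR (E AND NOT v) = E) then distribution ((E AND v) OR (E AND NOT v) = E):
= ((A5 XOR A3) XOR A2)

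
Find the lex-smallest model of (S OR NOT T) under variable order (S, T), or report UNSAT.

S=0, T=0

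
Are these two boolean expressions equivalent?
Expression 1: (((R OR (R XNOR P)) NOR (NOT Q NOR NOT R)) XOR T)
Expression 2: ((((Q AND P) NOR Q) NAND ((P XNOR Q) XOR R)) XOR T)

No. Counterexample: with Q=0, T=0, R=1, P=0, Expression 1 = 0 but Expression 2 = 1.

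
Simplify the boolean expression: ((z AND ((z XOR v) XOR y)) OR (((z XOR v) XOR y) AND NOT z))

By distribution ((E AND v) OR (E AND NOT v) = E):
= ((z XOR v) XOR y)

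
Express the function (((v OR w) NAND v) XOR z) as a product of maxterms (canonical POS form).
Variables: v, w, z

ΠM(1, 3, 4, 6) = (v OR w OR NOT z) AND (v OR NOT w OR NOT z) AND (NOT v OR w OR z) AND (NOT v OR NOT w OR z)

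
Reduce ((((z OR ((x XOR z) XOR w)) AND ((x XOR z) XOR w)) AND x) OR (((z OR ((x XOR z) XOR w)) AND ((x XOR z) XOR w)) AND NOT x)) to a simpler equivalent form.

By distribution ((E AND v) OR (E AND NOT v) = E) then absorption (E AND (E OR v) = E):
= ((x XOR z) XOR w)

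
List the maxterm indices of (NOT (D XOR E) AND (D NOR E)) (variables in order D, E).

ΠM(1, 2, 3) = (D OR NOT E) AND (NOT D OR E) AND (NOT D OR NOT E)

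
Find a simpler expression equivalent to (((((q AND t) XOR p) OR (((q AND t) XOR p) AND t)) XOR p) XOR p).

By XOR self-cancellation ((E XOR v) XOR v = E) then absorption (E OR (E AND v) = E):
= ((q AND t) XOR p)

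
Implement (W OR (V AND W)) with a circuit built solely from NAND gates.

((W NAND W) NAND (((V NAND W) NAND (V NAND W)) NAND ((V NAND W) NAND (V NAND W))))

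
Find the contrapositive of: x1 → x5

Contrapositive: NOT x5 → NOT x1
Note: A statement and its contrapositive are logically equivalent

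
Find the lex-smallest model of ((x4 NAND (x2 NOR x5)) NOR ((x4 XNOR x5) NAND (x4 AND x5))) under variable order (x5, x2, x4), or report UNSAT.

UNSATISFIABLE - no assignment makes this expression true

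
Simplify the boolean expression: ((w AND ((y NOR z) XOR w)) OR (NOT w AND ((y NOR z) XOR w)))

By distribution ((E AND v) OR (E AND NOT v) = E):
= ((y NOR z) XOR w)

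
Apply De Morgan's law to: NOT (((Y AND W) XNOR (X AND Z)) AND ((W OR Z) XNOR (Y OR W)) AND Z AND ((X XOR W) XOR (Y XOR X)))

NOT ((Y AND W) XNOR (X AND Z)) OR NOT ((W OR Z) XNOR (Y OR W)) OR NOT Z OR NOT ((X XOR W) XOR (Y XOR X))
De Morgan's: NOT(AND of terms) = OR of negations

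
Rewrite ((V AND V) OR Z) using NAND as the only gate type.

((((V NAND V) NAND (V NAND V)) NAND ((V NAND V) NAND (V NAND V))) NAND (Z NAND Z))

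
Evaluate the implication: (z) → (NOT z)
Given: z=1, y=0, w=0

Antecedent (z) = 1; consequent (NOT z) = 0.
1 → 0 = 0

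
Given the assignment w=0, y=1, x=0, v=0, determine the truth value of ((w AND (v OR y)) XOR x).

Substituting: ((0 AND (0 OR 1)) XOR 0)
= 0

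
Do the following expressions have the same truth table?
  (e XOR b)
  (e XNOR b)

No. Counterexample: with e=0, b=0, Expression 1 = 0 but Expression 2 = 1.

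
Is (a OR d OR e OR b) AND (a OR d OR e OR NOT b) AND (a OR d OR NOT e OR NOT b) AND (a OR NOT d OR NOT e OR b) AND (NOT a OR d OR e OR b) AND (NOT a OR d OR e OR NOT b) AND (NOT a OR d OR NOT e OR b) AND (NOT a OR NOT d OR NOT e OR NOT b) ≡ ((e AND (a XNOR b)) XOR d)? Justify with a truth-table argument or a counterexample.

Yes, they are equivalent — the two output columns agree on all 16 assignments:
a | d | e | b | Expression 1 | Expression 2
-------------------------------------------
0 | 0 | 0 | 0 | 0 | 0
0 | 0 | 0 | 1 | 0 | 0
0 | 0 | 1 | 0 | 1 | 1
0 | 0 | 1 | 1 | 0 | 0
0 | 1 | 0 | 0 | 1 | 1
0 | 1 | 0 | 1 | 1 | 1
0 | 1 | 1 | 0 | 0 | 0
0 | 1 | 1 | 1 | 1 | 1
1 | 0 | 0 | 0 | 0 | 0
1 | 0 | 0 | 1 | 0 | 0
1 | 0 | 1 | 0 | 0 | 0
1 | 0 | 1 | 1 | 1 | 1
1 | 1 | 0 | 0 | 1 | 1
1 | 1 | 0 | 1 | 1 | 1
1 | 1 | 1 | 0 | 1 | 1
1 | 1 | 1 | 1 | 0 | 0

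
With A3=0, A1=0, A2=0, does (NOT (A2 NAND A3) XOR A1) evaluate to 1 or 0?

Substituting: (NOT (0 NAND 0) XOR 0)
= 0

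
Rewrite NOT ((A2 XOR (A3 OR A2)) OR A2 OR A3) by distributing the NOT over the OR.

NOT (A2 XOR (A3 OR A2)) AND NOT A2 AND NOT A3
De Morgan's: NOT(OR of terms) = AND of negations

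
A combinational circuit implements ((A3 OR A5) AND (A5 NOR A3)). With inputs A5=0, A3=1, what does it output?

Substituting: ((1 OR 0) AND (0 NOR 1))
= 0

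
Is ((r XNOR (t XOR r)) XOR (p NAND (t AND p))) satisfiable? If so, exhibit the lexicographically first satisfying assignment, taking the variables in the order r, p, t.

r=0, p=0, t=1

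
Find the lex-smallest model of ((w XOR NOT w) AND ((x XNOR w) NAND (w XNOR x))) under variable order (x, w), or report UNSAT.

x=0, w=1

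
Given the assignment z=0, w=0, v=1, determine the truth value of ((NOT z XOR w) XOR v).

Substituting: ((NOT 0 XOR 0) XOR 1)
= 0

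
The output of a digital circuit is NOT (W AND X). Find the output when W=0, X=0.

Substituting: NOT (0 AND 0)
= 1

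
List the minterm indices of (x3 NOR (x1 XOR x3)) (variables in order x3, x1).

Σm(0) = (NOT x3 AND NOT x1)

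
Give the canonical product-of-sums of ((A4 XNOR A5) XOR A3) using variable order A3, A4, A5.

ΠM(1, 2, 4, 7) = (A3 OR A4 OR NOT A5) AND (A3 OR NOT A4 OR A5) AND (NOT A3 OR A4 OR A5) AND (NOT A3 OR NOT A4 OR NOT A5)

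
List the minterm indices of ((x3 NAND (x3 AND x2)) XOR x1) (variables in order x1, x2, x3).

Σm(0, 1, 2, 7) = (NOT x1 AND NOT x2 AND NOT x3) OR (NOT x1 AND NOT x2 AND x3) OR (NOT x1 AND x2 AND NOT x3) OR (x1 AND x2 AND x3)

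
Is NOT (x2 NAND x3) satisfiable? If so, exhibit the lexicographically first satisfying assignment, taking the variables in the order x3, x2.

x3=1, x2=1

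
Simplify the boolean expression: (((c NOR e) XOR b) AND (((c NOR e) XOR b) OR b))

By absorption (E AND (E OR v) = E):
= ((c NOR e) XOR b)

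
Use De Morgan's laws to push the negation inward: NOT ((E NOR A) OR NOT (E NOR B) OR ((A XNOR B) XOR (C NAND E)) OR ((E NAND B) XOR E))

NOT (E NOR A) AND (E NOR B) AND NOT ((A XNOR B) XOR (C NAND E)) AND NOT ((E NAND B) XOR E)
De Morgan's: NOT(OR of terms) = AND of negations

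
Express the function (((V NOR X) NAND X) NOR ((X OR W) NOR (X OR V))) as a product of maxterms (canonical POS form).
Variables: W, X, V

ΠM(0, 1, 2, 3, 4, 5, 6, 7) = (W OR X OR V) AND (W OR X OR NOT V) AND (W OR NOT X OR V) AND (W OR NOT X OR NOT V) AND (NOT W OR X OR V) AND (NOT W OR X OR NOT V) AND (NOT W OR NOT X OR V) AND (NOT W OR NOT X OR NOT V)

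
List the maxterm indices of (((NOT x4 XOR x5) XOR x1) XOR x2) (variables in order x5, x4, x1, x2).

ΠM(1, 2, 4, 7, 8, 11, 13, 14) = (x5 OR x4 OR x1 OR NOT x2) AND (x5 OR x4 OR NOT x1 OR x2) AND (x5 OR NOT x4 OR x1 OR x2) AND (x5 OR NOT x4 OR NOT x1 OR NOT x2) AND (NOT x5 OR x4 OR x1 OR x2) AND (NOT x5 OR x4 OR NOT x1 OR NOT x2) AND (NOT x5 OR NOT x4 OR x1 OR NOT x2) AND (NOT x5 OR NOT x4 OR NOT x1 OR x2)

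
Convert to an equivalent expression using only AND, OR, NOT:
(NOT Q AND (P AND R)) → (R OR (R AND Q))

NOT (NOT Q AND (P AND R)) OR (R OR (R AND Q))
(Implication elimination: A → B = NOT A OR B)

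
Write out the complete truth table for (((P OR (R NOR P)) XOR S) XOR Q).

P | R | S | Q | Output
----------------------
0 | 0 | 0 | 0 | 1
0 | 0 | 0 | 1 | 0
0 | 0 | 1 | 0 | 0
0 | 0 | 1 | 1 | 1
0 | 1 | 0 | 0 | 0
0 | 1 | 0 | 1 | 1
0 | 1 | 1 | 0 | 1
0 | 1 | 1 | 1 | 0
1 | 0 | 0 | 0 | 1
1 | 0 | 0 | 1 | 0
1 | 0 | 1 | 0 | 0
1 | 0 | 1 | 1 | 1
1 | 1 | 0 | 0 | 1
1 | 1 | 0 | 1 | 0
1 | 1 | 1 | 0 | 0
1 | 1 | 1 | 1 | 1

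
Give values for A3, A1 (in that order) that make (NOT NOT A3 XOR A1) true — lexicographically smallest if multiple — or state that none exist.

A3=0, A1=1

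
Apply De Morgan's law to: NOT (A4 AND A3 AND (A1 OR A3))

NOT A4 OR NOT A3 OR NOT (A1 OR A3)
De Morgan's: NOT(AND of terms) = OR of negations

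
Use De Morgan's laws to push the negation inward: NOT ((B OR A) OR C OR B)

NOT (B OR A) AND NOT C AND NOT B
De Morgan's: NOT(OR of terms) = AND of negations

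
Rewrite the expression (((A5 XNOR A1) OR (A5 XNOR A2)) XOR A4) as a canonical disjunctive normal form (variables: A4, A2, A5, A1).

(NOT A4 AND NOT A2 AND NOT A5 AND NOT A1) OR (NOT A4 AND NOT A2 AND NOT A5 AND A1) OR (NOT A4 AND NOT A2 AND A5 AND A1) OR (NOT A4 AND A2 AND NOT A5 AND NOT A1) OR (NOT A4 AND A2 AND A5 AND NOT A1) OR (NOT A4 AND A2 AND A5 AND A1) OR (A4 AND NOT A2 AND A5 AND NOT A1) OR (A4 AND A2 AND NOT A5 AND A1)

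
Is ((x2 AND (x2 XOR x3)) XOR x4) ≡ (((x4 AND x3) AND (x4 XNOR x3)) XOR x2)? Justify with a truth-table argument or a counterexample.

No. Counterexample: with x2=0, x4=1, x3=0, Expression 1 = 1 but Expression 2 = 0.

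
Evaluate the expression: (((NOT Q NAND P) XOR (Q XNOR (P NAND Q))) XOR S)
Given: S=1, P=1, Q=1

Substituting: (((NOT 1 NAND 1) XOR (1 XNOR (1 NAND 1))) XOR 1)
= 0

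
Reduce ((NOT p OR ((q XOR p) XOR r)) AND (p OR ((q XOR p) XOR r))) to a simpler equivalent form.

By distribution ((E OR v) AND (E OR NOT v) = E):
= ((q XOR p) XOR r)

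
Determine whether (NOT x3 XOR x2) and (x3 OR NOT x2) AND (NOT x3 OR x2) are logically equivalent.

Yes, they are equivalent — the two output columns agree on all 4 assignments:
x3 | x2 | Expression 1 | Expression 2
-------------------------------------
0 | 0 | 1 | 1
0 | 1 | 0 | 0
1 | 0 | 0 | 0
1 | 1 | 1 | 1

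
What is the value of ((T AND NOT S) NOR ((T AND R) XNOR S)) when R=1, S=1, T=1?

Substituting: ((1 AND NOT 1) NOR ((1 AND 1) XNOR 1))
= 0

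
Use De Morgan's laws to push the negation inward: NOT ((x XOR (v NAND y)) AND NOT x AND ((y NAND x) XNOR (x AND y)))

NOT (x XOR (v NAND y)) OR x OR NOT ((y NAND x) XNOR (x AND y))
De Morgan's: NOT(AND of terms) = OR of negations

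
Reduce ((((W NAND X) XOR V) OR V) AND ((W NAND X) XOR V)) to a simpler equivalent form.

By absorption (E AND (E OR v) = E):
= ((W NAND X) XOR V)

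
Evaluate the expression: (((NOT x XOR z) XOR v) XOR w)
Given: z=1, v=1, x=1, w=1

Substituting: (((NOT 1 XOR 1) XOR 1) XOR 1)
= 1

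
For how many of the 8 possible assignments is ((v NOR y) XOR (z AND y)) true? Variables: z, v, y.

Satisfying assignments: (0,0,0), (1,0,0), (1,0,1), (1,1,1)
Count: 4 out of 8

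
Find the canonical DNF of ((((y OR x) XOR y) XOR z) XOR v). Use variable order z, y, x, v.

(NOT z AND NOT y AND NOT x AND v) OR (NOT z AND NOT y AND x AND NOT v) OR (NOT z AND y AND NOT x AND v) OR (NOT z AND y AND x AND v) OR (z AND NOT y AND NOT x AND NOT v) OR (z AND NOT y AND x AND v) OR (z AND y AND NOT x AND NOT v) OR (z AND y AND x AND NOT v)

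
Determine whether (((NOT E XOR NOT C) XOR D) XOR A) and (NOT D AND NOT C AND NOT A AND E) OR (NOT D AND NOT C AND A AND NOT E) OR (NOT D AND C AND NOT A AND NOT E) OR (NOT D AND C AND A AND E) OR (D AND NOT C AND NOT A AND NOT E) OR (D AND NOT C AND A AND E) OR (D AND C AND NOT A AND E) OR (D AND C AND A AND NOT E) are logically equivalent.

Yes, they are equivalent — the two output columns agree on all 16 assignments:
D | C | A | E | Expression 1 | Expression 2
-------------------------------------------
0 | 0 | 0 | 0 | 0 | 0
0 | 0 | 0 | 1 | 1 | 1
0 | 0 | 1 | 0 | 1 | 1
0 | 0 | 1 | 1 | 0 | 0
0 | 1 | 0 | 0 | 1 | 1
0 | 1 | 0 | 1 | 0 | 0
0 | 1 | 1 | 0 | 0 | 0
0 | 1 | 1 | 1 | 1 | 1
1 | 0 | 0 | 0 | 1 | 1
1 | 0 | 0 | 1 | 0 | 0
1 | 0 | 1 | 0 | 0 | 0
1 | 0 | 1 | 1 | 1 | 1
1 | 1 | 0 | 0 | 0 | 0
1 | 1 | 0 | 1 | 1 | 1
1 | 1 | 1 | 0 | 1 | 1
1 | 1 | 1 | 1 | 0 | 0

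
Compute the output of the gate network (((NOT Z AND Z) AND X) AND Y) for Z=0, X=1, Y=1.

Substituting: (((NOT 0 AND 0) AND 1) AND 1)
= 0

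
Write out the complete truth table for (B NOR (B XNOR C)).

C | B | Output
--------------
0 | 0 | 0
0 | 1 | 0
1 | 0 | 1
1 | 1 | 0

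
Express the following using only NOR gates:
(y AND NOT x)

((y NOR y) NOR ((x NOR x) NOR (x NOR x)))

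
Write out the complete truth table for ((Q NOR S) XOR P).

Q | P | S | Output
------------------
0 | 0 | 0 | 1
0 | 0 | 1 | 0
0 | 1 | 0 | 0
0 | 1 | 1 | 1
1 | 0 | 0 | 0
1 | 0 | 1 | 0
1 | 1 | 0 | 1
1 | 1 | 1 | 1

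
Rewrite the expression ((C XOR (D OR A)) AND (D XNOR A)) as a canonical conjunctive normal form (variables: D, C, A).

(D OR C OR A) AND (D OR C OR NOT A) AND (D OR NOT C OR NOT A) AND (NOT D OR C OR A) AND (NOT D OR NOT C OR A) AND (NOT D OR NOT C OR NOT A)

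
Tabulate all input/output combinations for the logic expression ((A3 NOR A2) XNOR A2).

A2 | A3 | Output
----------------
0 | 0 | 0
0 | 1 | 1
1 | 0 | 0
1 | 1 | 0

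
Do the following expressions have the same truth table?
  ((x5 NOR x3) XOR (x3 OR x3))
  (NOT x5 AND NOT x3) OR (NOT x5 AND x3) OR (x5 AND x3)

Yes, they are equivalent — the two output columns agree on all 4 assignments:
x5 | x3 | Expression 1 | Expression 2
-------------------------------------
0 | 0 | 1 | 1
0 | 1 | 1 | 1
1 | 0 | 0 | 0
1 | 1 | 1 | 1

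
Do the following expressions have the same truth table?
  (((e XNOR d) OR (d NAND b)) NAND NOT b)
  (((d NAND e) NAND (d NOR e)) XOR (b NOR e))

No. Counterexample: with d=0, b=0, e=0, Expression 1 = 0 but Expression 2 = 1.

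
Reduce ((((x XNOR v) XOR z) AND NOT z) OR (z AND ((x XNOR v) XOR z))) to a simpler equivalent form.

By distribution ((E AND v) OR (E AND NOT v) = E):
= ((x XNOR v) XOR z)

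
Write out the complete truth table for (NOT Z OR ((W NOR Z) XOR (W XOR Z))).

W | Z | Output
--------------
0 | 0 | 1
0 | 1 | 1
1 | 0 | 1
1 | 1 | 0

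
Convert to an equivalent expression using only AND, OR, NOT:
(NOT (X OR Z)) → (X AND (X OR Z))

(X OR Z) OR (X AND (X OR Z))
(Implication elimination: A → B = NOT A OR B)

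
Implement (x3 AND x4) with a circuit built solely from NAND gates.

((x3 NAND x4) NAND (x3 NAND x4))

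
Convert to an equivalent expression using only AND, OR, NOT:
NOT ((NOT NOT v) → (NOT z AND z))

(NOT NOT v) AND NOT (NOT z AND z)
(Negated implication: NOT(A → B) = A AND NOT B)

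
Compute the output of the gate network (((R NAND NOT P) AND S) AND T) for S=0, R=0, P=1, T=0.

Substituting: (((0 NAND NOT 1) AND 0) AND 0)
= 0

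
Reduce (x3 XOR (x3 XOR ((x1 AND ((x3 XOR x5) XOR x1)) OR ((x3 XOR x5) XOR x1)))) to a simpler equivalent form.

By XOR self-cancellation ((E XOR v) XOR v = E) then absorption (E OR (E AND v) = E):
= ((x3 XOR x5) XOR x1)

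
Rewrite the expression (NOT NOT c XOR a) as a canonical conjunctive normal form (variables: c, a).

(c OR a) AND (NOT c OR NOT a)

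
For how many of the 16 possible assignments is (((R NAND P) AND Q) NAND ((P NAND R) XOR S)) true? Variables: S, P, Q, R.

Satisfying assignments: (0,0,0,0), (0,0,0,1), (0,1,0,0), (0,1,0,1), (0,1,1,1), (1,0,0,0), (1,0,0,1), (1,0,1,0), (1,0,1,1), (1,1,0,0), (1,1,0,1), (1,1,1,0), (1,1,1,1)
Count: 13 out of 16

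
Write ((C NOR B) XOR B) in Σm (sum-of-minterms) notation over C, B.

Σm(0, 1, 3) = (NOT C AND NOT B) OR (NOT C AND B) OR (C AND B)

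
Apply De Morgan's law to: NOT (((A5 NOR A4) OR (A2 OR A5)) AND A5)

NOT ((A5 NOR A4) OR (A2 OR A5)) OR NOT A5
De Morgan's: NOT(AND of terms) = OR of negations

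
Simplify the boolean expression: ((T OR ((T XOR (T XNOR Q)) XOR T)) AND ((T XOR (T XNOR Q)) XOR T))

By absorption (E AND (E OR v) = E) then XOR self-cancellation ((E XOR v) XOR v = E):
= (T XNOR Q)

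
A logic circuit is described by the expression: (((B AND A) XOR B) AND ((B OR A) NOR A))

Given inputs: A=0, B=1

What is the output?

Substituting: (((1 AND 0) XOR 1) AND ((1 OR 0) NOR 0))
= 0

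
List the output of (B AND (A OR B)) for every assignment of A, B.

A | B | Output
--------------
0 | 0 | 0
0 | 1 | 1
1 | 0 | 0
1 | 1 | 1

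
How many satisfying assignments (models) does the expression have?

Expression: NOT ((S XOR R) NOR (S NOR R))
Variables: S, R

Satisfying assignments: (0,0), (0,1), (1,0)
Count: 3 out of 4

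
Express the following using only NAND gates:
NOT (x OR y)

(((x NAND x) NAND (y NAND y)) NAND ((x NAND x) NAND (y NAND y)))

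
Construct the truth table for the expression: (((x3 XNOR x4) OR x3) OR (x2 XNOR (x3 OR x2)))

x2 | x3 | x4 | Output
---------------------
0 | 0 | 0 | 1
0 | 0 | 1 | 1
0 | 1 | 0 | 1
0 | 1 | 1 | 1
1 | 0 | 0 | 1
1 | 0 | 1 | 1
1 | 1 | 0 | 1
1 | 1 | 1 | 1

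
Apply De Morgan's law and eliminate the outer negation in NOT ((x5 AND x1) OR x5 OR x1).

NOT (x5 AND x1) AND NOT x5 AND NOT x1
De Morgan's: NOT(OR of terms) = AND of negations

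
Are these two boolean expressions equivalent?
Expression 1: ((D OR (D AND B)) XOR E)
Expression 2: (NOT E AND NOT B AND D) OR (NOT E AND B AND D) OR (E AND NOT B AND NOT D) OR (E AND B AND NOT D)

Yes, they are equivalent — the two output columns agree on all 8 assignments:
E | B | D | Expression 1 | Expression 2
---------------------------------------
0 | 0 | 0 | 0 | 0
0 | 0 | 1 | 1 | 1
0 | 1 | 0 | 0 | 0
0 | 1 | 1 | 1 | 1
1 | 0 | 0 | 1 | 1
1 | 0 | 1 | 0 | 0
1 | 1 | 0 | 1 | 1
1 | 1 | 1 | 0 | 0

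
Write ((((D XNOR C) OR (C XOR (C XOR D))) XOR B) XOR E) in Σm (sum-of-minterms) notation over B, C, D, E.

Σm(0, 2, 5, 6, 9, 11, 12, 15) = (NOT B AND NOT C AND NOT D AND NOT E) OR (NOT B AND NOT C AND D AND NOT E) OR (NOT B AND C AND NOT D AND E) OR (NOT B AND C AND D AND NOT E) OR (B AND NOT C AND NOT D AND E) OR (B AND NOT C AND D AND E) OR (B AND C AND NOT D AND NOT E) OR (B AND C AND D AND E)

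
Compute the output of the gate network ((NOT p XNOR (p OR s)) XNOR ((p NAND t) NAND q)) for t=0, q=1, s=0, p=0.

Substituting: ((NOT 0 XNOR (0 OR 0)) XNOR ((0 NAND 0) NAND 1))
= 1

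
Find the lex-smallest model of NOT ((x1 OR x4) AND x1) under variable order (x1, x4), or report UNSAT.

x1=0, x4=0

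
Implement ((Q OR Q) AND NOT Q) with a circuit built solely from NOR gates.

((((Q NOR Q) NOR (Q NOR Q)) NOR ((Q NOR Q) NOR (Q NOR Q))) NOR ((Q NOR Q) NOR (Q NOR Q)))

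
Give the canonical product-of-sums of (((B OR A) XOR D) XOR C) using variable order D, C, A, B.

ΠM(0, 5, 6, 7, 9, 10, 11, 12) = (D OR C OR A OR B) AND (D OR NOT C OR A OR NOT B) AND (D OR NOT C OR NOT A OR B) AND (D OR NOT C OR NOT A OR NOT B) AND (NOT D OR C OR A OR NOT B) AND (NOT D OR C OR NOT A OR B) AND (NOT D OR C OR NOT A OR NOT B) AND (NOT D OR NOT C OR A OR B)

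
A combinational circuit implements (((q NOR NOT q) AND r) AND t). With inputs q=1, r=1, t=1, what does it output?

Substituting: (((1 NOR NOT 1) AND 1) AND 1)
= 0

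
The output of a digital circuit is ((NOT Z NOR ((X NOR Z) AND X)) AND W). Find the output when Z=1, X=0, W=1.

Substituting: ((NOT 1 NOR ((0 NOR 1) AND 0)) AND 1)
= 1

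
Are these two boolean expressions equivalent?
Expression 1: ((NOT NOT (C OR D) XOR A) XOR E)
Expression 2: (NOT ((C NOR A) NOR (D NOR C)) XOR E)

No. Counterexample: with C=0, A=0, E=0, D=0, Expression 1 = 0 but Expression 2 = 1.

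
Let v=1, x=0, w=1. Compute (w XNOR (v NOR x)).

Substituting: (1 XNOR (1 NOR 0))
= 0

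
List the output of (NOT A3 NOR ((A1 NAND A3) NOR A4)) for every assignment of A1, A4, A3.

A1 | A4 | A3 | Output
---------------------
0 | 0 | 0 | 0
0 | 0 | 1 | 1
0 | 1 | 0 | 0
0 | 1 | 1 | 1
1 | 0 | 0 | 0
1 | 0 | 1 | 0
1 | 1 | 0 | 0
1 | 1 | 1 | 1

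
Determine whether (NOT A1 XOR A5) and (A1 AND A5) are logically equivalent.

No. Counterexample: with A5=0, A1=0, Expression 1 = 1 but Expression 2 = 0.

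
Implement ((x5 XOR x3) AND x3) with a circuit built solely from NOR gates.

((((((x5 NOR x3) NOR (x5 NOR x3)) NOR ((x5 NOR x3) NOR (x5 NOR x3))) NOR ((((x5 NOR x5) NOR (x3 NOR x3)) NOR ((x5 NOR x5) NOR (x3 NOR x3))) NOR (((x5 NOR x5) NOR (x3 NOR x3)) NOR ((x5 NOR x5) NOR (x3 NOR x3))))) NOR ((((x5 NOR x3) NOR (x5 NOR x3)) NOR ((x5 NOR x3) NOR (x5 NOR x3))) NOR ((((x5 NOR x5) NOR (x3 NOR x3)) NOR ((x5 NOR x5) NOR (x3 NOR x3))) NOR (((x5 NOR x5) NOR (x3 NOR x3)) NOR ((x5 NOR x5) NOR (x3 NOR x3)))))) NOR (x3 NOR x3))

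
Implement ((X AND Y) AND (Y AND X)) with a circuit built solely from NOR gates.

((((X NOR X) NOR (Y NOR Y)) NOR ((X NOR X) NOR (Y NOR Y))) NOR (((Y NOR Y) NOR (X NOR X)) NOR ((Y NOR Y) NOR (X NOR X))))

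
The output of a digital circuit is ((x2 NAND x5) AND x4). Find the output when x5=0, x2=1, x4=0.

Substituting: ((1 NAND 0) AND 0)
= 0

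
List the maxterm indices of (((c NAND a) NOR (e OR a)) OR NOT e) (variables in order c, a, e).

ΠM(1, 3, 5, 7) = (c OR a OR NOT e) AND (c OR NOT a OR NOT e) AND (NOT c OR a OR NOT e) AND (NOT c OR NOT a OR NOT e)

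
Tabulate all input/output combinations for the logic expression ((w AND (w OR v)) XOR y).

w | y | v | Output
------------------
0 | 0 | 0 | 0
0 | 0 | 1 | 0
0 | 1 | 0 | 1
0 | 1 | 1 | 1
1 | 0 | 0 | 1
1 | 0 | 1 | 1
1 | 1 | 0 | 0
1 | 1 | 1 | 0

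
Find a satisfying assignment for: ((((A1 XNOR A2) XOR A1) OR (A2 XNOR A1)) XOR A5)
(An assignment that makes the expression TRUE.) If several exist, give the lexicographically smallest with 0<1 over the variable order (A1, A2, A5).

A1=0, A2=0, A5=0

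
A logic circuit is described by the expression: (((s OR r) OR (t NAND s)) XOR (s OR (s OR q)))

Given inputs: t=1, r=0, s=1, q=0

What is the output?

Substituting: (((1 OR 0) OR (1 NAND 1)) XOR (1 OR (1 OR 0)))
= 0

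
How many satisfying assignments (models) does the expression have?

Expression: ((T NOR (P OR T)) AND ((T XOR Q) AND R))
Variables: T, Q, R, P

Satisfying assignments: (0,1,1,0)
Count: 1 out of 16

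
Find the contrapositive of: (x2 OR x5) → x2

Contrapositive: NOT x2 → NOT (x2 OR x5)
Note: A statement and its contrapositive are logically equivalent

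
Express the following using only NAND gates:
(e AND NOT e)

((e NAND (e NAND e)) NAND (e NAND (e NAND e)))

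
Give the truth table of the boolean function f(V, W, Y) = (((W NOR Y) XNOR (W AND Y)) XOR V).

V | W | Y | Output
------------------
0 | 0 | 0 | 0
0 | 0 | 1 | 1
0 | 1 | 0 | 1
0 | 1 | 1 | 0
1 | 0 | 0 | 1
1 | 0 | 1 | 0
1 | 1 | 0 | 0
1 | 1 | 1 | 1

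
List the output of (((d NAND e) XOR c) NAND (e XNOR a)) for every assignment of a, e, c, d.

a | e | c | d | Output
----------------------
0 | 0 | 0 | 0 | 0
0 | 0 | 0 | 1 | 0
0 | 0 | 1 | 0 | 1
0 | 0 | 1 | 1 | 1
0 | 1 | 0 | 0 | 1
0 | 1 | 0 | 1 | 1
0 | 1 | 1 | 0 | 1
0 | 1 | 1 | 1 | 1
1 | 0 | 0 | 0 | 1
1 | 0 | 0 | 1 | 1
1 | 0 | 1 | 0 | 1
1 | 0 | 1 | 1 | 1
1 | 1 | 0 | 0 | 0
1 | 1 | 0 | 1 | 1
1 | 1 | 1 | 0 | 1
1 | 1 | 1 | 1 | 0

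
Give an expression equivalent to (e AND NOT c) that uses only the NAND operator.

((e NAND (c NAND c)) NAND (e NAND (c NAND c)))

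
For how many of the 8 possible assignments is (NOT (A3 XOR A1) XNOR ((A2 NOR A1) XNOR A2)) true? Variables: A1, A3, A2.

Satisfying assignments: (0,1,0), (0,1,1), (1,0,1), (1,1,0)
Count: 4 out of 8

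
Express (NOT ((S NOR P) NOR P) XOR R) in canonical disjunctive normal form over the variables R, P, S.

(NOT R AND NOT P AND NOT S) OR (NOT R AND P AND NOT S) OR (NOT R AND P AND S) OR (R AND NOT P AND S)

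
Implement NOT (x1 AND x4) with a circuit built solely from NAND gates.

(((x1 NAND x4) NAND (x1 NAND x4)) NAND ((x1 NAND x4) NAND (x1 NAND x4)))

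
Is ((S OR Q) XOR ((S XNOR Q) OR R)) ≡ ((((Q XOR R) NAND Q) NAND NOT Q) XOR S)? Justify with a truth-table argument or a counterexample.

No. Counterexample: with Q=0, R=0, S=0, Expression 1 = 1 but Expression 2 = 0.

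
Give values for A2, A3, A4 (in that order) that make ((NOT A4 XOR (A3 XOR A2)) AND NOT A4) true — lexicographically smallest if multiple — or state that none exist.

A2=0, A3=0, A4=0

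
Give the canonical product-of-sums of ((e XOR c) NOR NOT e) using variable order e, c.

ΠM(0, 1, 2) = (e OR c) AND (e OR NOT c) AND (NOT e OR c)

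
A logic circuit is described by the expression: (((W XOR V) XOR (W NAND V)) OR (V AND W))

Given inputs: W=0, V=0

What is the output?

Substituting: (((0 XOR 0) XOR (0 NAND 0)) OR (0 AND 0))
= 1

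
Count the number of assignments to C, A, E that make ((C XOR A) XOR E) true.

Satisfying assignments: (0,0,1), (0,1,0), (1,0,0), (1,1,1)
Count: 4 out of 8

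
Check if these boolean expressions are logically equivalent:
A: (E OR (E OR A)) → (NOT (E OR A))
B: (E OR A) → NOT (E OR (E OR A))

Yes, Contrapositive is always equivalent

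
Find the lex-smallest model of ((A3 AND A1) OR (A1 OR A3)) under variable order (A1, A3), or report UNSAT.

A1=0, A3=1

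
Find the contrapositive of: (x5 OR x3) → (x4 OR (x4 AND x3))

Contrapositive: NOT (x4 OR (x4 AND x3)) → NOT (x5 OR x3)
Note: A statement and its contrapositive are logically equivalent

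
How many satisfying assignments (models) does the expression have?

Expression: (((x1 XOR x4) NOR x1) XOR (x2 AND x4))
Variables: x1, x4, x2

Satisfying assignments: (0,0,0), (0,0,1), (0,1,1), (1,1,1)
Count: 4 out of 8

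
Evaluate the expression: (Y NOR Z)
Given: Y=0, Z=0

Substituting: (0 NOR 0)
= 1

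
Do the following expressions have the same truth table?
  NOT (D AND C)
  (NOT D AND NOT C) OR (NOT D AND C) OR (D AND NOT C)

Yes, they are equivalent — the two output columns agree on all 4 assignments:
D | C | Expression 1 | Expression 2
-----------------------------------
0 | 0 | 1 | 1
0 | 1 | 1 | 1
1 | 0 | 1 | 1
1 | 1 | 0 | 0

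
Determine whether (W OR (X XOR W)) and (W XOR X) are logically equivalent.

No. Counterexample: with X=1, W=1, Expression 1 = 1 but Expression 2 = 0.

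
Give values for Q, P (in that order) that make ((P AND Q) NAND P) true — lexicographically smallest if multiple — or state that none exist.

Q=0, P=0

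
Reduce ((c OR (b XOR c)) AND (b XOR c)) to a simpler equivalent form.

By absorption (E AND (E OR v) = E):
= (b XOR c)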